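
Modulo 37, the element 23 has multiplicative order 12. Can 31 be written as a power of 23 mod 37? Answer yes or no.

⟨23⟩ has order 12; its elements mod 37 are {1, 6, 8, 10, 11, 14, 23, 26, 27, 29, 31, 36}.
31 is in this set.

yes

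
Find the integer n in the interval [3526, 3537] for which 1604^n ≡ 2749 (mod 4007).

3534

Compute 1604^3526 mod 4007 = 1643, then multiply by 1604 repeatedly:
  1604^3526=1643  1604^3527=2773  1604^3528=122  1604^3529=3352  1604^3530=3221
  1604^3531=1461  1604^3532=3356  1604^3533=1623  1604^3534=2749
Found 2749 at exponent 3534.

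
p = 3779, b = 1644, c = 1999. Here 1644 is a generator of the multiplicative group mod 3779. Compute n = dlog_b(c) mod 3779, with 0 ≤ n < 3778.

2898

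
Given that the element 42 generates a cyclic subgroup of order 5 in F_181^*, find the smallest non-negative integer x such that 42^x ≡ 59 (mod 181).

Successive powers of 42 modulo 181:
  42^0=1  42^1=42  42^2=135  42^3=59
So 42^3 ≡ 59 (mod 181), giving x = 3.

3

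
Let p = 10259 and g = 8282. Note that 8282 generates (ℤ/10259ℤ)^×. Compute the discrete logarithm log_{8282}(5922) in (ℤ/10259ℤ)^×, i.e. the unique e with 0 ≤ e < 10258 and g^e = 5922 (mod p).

7854

Baby-step giant-step with m = ceil(sqrt(10258)) = 102.
Baby table (8282^j mod 10259 for j=0..101):
  0:1  1:8282  2:10109  3:9298  4:1982  5:524  6:211  7:3472
  8:9386  9:2409  10:7842  11:7974  12:3485  13:4203  14:459  15:5608
  16:2963  17:38  18:6946  19:4559  20:4518  21:3503  22:9653  23:8018
  24:8828  25:7862  26:9470  27:485  28:5501  29:9322  30:5829  31:7183
  32:7924  33:10004  34:1444  35:7473  36:9098  37:7540  38:10006  39:7749
  40:7173  41:7176  42:1245  43:795  44:8171  45:3858  46:5430  47:6063
  48:6220  49:3601  50:569  51:3577  52:6981  53:7177  54:9527  55:645
  56:7210  57:5840  58:5954  59:6274  60:9692  61:2728  62:2978  63:1160
  64:4696  65:403  66:3471  67:1104  68:2559  69:8803  70:5992  71:2961
  72:3992  73:7246  74:6481  75:554  76:2455  77:9231  78:1074  79:315
  80:3044  81:4045  82:5055  83:8790  84:916  85:4911  86:6226  87:1998
  88:9928  89:8070  90:8614  91:62  92:534  93:959  94:1972  95:10035
  96:1711  97:2823  98:10084  99:7428  100:5732  101:4031
Giant step factor: 8282^(-102) ≡ 257 (mod 10259).
Scan 5922·257^i mod 10259 for i = 0, 1, …:
  i=0: 5922   i=1: 3622   i=2: 7544   i=3: 10116
  i=4: 4285   i=5: 3532   i=6: 4932   i=7: 5667
  i=8: 9900   i=9: 68     …   i=76: 1956
  i=77: 1
Match at i=77, j=0: e = 77·102 + 0 = 7854.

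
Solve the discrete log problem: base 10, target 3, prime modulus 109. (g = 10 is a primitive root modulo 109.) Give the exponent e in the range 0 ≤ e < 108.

28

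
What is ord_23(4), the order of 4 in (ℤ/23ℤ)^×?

11

The order of 4 must divide p − 1 = 22 = 2 · 11.
Divisors: 1, 2, 11, 22.
Check each in increasing order: 4^1 ≡ 4;  4^2 ≡ 16;  4^11 ≡ 1.
Smallest exponent giving 1 is 11.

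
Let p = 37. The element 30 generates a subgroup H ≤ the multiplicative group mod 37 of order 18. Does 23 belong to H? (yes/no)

no

⟨30⟩ has order 18; its elements mod 37 are {1, 3, 4, 7, 9, 10, 11, 12, 16, 21, 25, 26, 27, 28, 30, 33, 34, 36}.
23 is not in this set.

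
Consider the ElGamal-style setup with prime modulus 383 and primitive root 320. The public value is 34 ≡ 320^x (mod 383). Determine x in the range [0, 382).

Baby-step giant-step with m = ceil(sqrt(382)) = 20.
Baby table (320^j mod 383 for j=0..19):
  0:1  1:320  2:139  3:52  4:171  5:334  6:23  7:83
  8:133  9:47  10:103  11:22  12:146  13:377  14:378  15:315
  16:71  17:123  18:294  19:245
Giant step factor: 320^(-20) ≡ 373 (mod 383).
Scan 34·373^i mod 383 for i = 0, 1, …:
  i=0: 34   i=1: 43   i=2: 336   i=3: 87
  i=4: 279   i=5: 274   i=6: 324   i=7: 207
  i=8: 228   i=9: 18   i=10: 203   i=11: 268
  i=12: 1
Match at i=12, j=0: x = 12·20 + 0 = 240.

240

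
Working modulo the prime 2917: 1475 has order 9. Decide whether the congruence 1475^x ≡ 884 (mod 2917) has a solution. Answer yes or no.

yes

⟨1475⟩ has order 9; its elements mod 2917 are {1, 247, 884, 1475, 1742, 2460, 2490, 2617, 2669}.
884 is in this set.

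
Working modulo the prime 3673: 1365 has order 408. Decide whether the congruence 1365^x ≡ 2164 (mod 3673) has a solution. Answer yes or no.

2164 ∈ ⟨1365⟩ iff 2164^408 ≡ 1 (mod 3673), since |⟨1365⟩| = 408.
2164^408 mod 3673 = 1.
Since 1 = 1, 2164 lies in the subgroup.

yes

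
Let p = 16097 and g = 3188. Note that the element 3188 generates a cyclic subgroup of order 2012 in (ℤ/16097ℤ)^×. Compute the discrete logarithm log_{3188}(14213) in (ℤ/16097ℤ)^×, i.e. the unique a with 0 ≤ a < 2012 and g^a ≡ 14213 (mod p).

721

Baby-step giant-step with m = ceil(sqrt(2012)) = 45.
Baby table (3188^j mod 16097 for j=0..44):
  0:1  1:3188  2:6137  3:6901  4:11886  5:230  6:8875  7:11071
  8:9724  9:13387  10:4609  11:13028  12:3004  13:15134  14:4483  15:13765
  16:2398  17:14846  18:3868  19:882  20:10938  21:4242  22:2016  23:4305
  24:9696  25:4608  26:9840  27:12964  28:8233  29:8694  30:13535  31:9620
  32:3775  33:10241  34:3592  35:6329  36:7311  37:15109  38:5268  39:5213
  40:6940  41:7442  42:14215  43:4365  44:7812
Giant step factor: 3188^(-45) ≡ 12440 (mod 16097).
Scan 14213·12440^i mod 16097 for i = 0, 1, …:
  i=0: 14213   i=1: 272   i=2: 3310   i=3: 274
  i=4: 12093   i=5: 10455   i=6: 12537   i=7: 12544
  i=8: 3042   i=9: 14530     …   i=15: 5378
  i=16: 3188
Match at i=16, j=1: a = 16·45 + 1 = 721.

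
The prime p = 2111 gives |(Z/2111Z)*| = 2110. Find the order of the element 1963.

211

The order of 1963 must divide p − 1 = 2110 = 2 · 5 · 211.
Divisors: 1, 2, 5, 10, 211, 422, 1055, 2110.
Check each in increasing order: 1963^1 ≡ 1963;  1963^2 ≡ 794;  1963^5 ≡ 1672;  1963^10 ≡ 620;  1963^211 ≡ 1.
Smallest exponent giving 1 is 211.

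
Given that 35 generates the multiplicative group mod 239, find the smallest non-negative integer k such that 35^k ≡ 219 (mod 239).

73

Baby-step giant-step with m = ceil(sqrt(238)) = 16.
Baby table (35^j mod 239 for j=0..15):
  0:1  1:35  2:30  3:94  4:183  5:191  6:232  7:233
  8:29  9:59  10:153  11:97  12:49  13:42  14:36  15:65
Giant step factor: 35^(-16) ≡ 133 (mod 239).
Scan 219·133^i mod 239 for i = 0, 1, …:
  i=0: 219   i=1: 208   i=2: 179   i=3: 146
  i=4: 59
Match at i=4, j=9: k = 4·16 + 9 = 73.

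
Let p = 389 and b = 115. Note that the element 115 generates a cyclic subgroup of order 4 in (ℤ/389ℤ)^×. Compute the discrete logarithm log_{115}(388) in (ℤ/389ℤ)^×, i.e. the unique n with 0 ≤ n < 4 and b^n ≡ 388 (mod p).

2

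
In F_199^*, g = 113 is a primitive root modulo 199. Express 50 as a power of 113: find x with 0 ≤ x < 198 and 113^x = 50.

Baby-step giant-step with m = ceil(sqrt(198)) = 15.
Baby table (113^j mod 199 for j=0..14):
  0:1  1:113  2:33  3:147  4:94  5:75  6:117  7:87
  8:80  9:85  10:53  11:19  12:157  13:30  14:7
Giant step factor: 113^(-15) ≡ 159 (mod 199).
Scan 50·159^i mod 199 for i = 0, 1, …:
  i=0: 50   i=1: 189   i=2: 2   i=3: 119
  i=4: 16   i=5: 156   i=6: 128   i=7: 54
  i=8: 29   i=9: 34   i=10: 33
Match at i=10, j=2: x = 10·15 + 2 = 152.

152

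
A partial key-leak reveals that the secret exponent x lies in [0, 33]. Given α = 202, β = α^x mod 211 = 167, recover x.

19

Compute 202^0 mod 211 = 1, then multiply by 202 repeatedly:
  202^0=1  202^1=202  202^2=81  202^3=115  202^4=20
  202^5=31  202^6=143  202^7=190  202^8=189  202^9=198
  202^10=117  202^11=2  202^12=193  202^13=162  202^14=19
  202^15=40  202^16=62  202^17=75  202^18=169  202^19=167
Found 167 at exponent 19.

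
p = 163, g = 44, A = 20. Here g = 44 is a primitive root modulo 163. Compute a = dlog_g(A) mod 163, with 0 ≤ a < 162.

Baby-step giant-step with m = ceil(sqrt(162)) = 13.
Baby table (44^j mod 163 for j=0..12):
  0:1  1:44  2:143  3:98  4:74  5:159  6:150  7:80
  8:97  9:30  10:16  11:52  12:6
Giant step factor: 44^(-13) ≡ 92 (mod 163).
Scan 20·92^i mod 163 for i = 0, 1, …:
  i=0: 20   i=1: 47   i=2: 86   i=3: 88
  i=4: 109   i=5: 85   i=6: 159
Match at i=6, j=5: a = 6·13 + 5 = 83.

83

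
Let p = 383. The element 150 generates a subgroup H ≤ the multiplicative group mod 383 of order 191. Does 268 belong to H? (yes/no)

yes

268 ∈ ⟨150⟩ iff 268^191 ≡ 1 (mod 383), since |⟨150⟩| = 191.
268^191 mod 383 = 1.
Since 1 = 1, 268 lies in the subgroup.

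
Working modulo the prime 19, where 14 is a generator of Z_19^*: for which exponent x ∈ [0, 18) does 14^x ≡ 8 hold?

3

Successive powers of 14 modulo 19:
  14^0=1  14^1=14  14^2=6  14^3=8
So 14^3 ≡ 8 (mod 19), giving x = 3.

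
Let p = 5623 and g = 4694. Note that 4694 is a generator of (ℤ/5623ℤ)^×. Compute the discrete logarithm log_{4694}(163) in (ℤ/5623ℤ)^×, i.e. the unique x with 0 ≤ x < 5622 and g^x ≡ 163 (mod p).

Baby-step giant-step with m = ceil(sqrt(5622)) = 75.
Baby table (4694^j mod 5623 for j=0..74):
  0:1  1:4694  2:2722  3:1612  4:3793  5:1924  6:718  7:2115
  8:3215  9:4701  10:1842  11:3797  12:3831  13:360  14:2940  15:1518
  16:1151  17:4714  18:1011  19:5445  20:2295  21:4685  22:5460  23:5229
  24:531  25:1525  26:271  27:1276  28:1049  29:3881  30:4517  31:4088
  32:3396  33:5242  34:5323  35:3173  36:4358  37:5601  38:3569  39:1969
  40:3897  41:899  42:2656  43:1073  44:4077  45:2369  46:3415  47:4460
  48:811  49:63  50:3326  51:2796  52:342  53:2793  54:3129  55:250
  56:3916  57:117  58:3767  59:3586  60:3045  61:5187  62:188  63:5284
  64:43  65:5037  66:4586  67:1840  68:32  69:4010  70:2759  71:977
  72:3293  73:5338  74:484
Giant step factor: 4694^(-75) ≡ 4107 (mod 5623).
Scan 163·4107^i mod 5623 for i = 0, 1, …:
  i=0: 163   i=1: 304   i=2: 222   i=3: 828
  i=4: 4304   i=5: 3439   i=6: 4620   i=7: 2338
  i=8: 3705   i=9: 597     …   i=36: 3740
  i=37: 3767
Match at i=37, j=58: x = 37·75 + 58 = 2833.

2833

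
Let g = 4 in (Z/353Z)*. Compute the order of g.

44

The order of 4 must divide p − 1 = 352 = 2^5 · 11.
Divisors: 1, 2, 4, 8, 11, 16, 22, 32, 44, 88, 176, 352.
Check each in increasing order: 4^1 ≡ 4;  4^2 ≡ 16;  4^4 ≡ 256;  4^8 ≡ 231;  4^11 ≡ 311;  4^16 ≡ 58;  4^22 ≡ 352;  4^32 ≡ 187;  4^44 ≡ 1.
Smallest exponent giving 1 is 44.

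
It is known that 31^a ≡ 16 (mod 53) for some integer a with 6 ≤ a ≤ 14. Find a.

8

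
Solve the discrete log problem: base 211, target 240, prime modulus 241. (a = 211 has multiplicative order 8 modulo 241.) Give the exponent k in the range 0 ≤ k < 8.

4

Successive powers of 211 modulo 241:
  211^0=1  211^1=211  211^2=177  211^3=233  211^4=240
So 211^4 ≡ 240 (mod 241), giving k = 4.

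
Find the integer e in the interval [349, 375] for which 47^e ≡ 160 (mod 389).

371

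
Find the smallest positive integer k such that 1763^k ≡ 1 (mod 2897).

2896

The order of 1763 must divide p − 1 = 2896 = 2^4 · 181.
Divisors: 1, 2, 4, 8, 16, 181, 362, 724, 1448, 2896.
Check each in increasing order: 1763^1 ≡ 1763;  1763^2 ≡ 2585;  1763^4 ≡ 1743;  1763^8 ≡ 1993;  1763^16 ≡ 262;  1763^181 ≡ 2611;  1763^362 ≡ 680;  1763^724 ≡ 1777;  1763^1448 ≡ 2896;  1763^2896 ≡ 1.
Smallest exponent giving 1 is 2896.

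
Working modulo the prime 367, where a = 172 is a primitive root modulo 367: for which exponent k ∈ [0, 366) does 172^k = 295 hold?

165

Baby-step giant-step with m = ceil(sqrt(366)) = 20.
Baby table (172^j mod 367 for j=0..19):
  0:1  1:172  2:224  3:360  4:264  5:267  6:49  7:354
  8:333  9:24  10:91  11:238  12:199  13:97  14:169  15:75
  16:55  17:285  18:209  19:349
Giant step factor: 172^(-20) ≡ 328 (mod 367).
Scan 295·328^i mod 367 for i = 0, 1, …:
  i=0: 295   i=1: 239   i=2: 221   i=3: 189
  i=4: 336   i=5: 108   i=6: 192   i=7: 219
  i=8: 267
Match at i=8, j=5: k = 8·20 + 5 = 165.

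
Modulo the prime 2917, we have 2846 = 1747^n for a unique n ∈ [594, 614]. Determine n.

612

Compute 1747^594 mod 2917 = 1777, then multiply by 1747 repeatedly:
  1747^594=1777  1747^595=731  1747^596=2328  1747^597=718  1747^598=36
  1747^599=1635  1747^600=602  1747^601=1574  1747^602=1964  1747^603=716
  1747^604=2376  1747^605=2898  1747^606=1811  1747^607=1789  1747^608=1276
  1747^609=584  1747^610=2215  1747^611=1663  1747^612=2846
Found 2846 at exponent 612.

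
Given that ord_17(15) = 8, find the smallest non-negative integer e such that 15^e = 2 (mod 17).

Successive powers of 15 modulo 17:
  15^0=1  15^1=15  15^2=4  15^3=9  15^4=16  15^5=2
So 15^5 ≡ 2 (mod 17), giving e = 5.

5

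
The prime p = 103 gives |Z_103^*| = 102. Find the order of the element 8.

17

The order of 8 must divide p − 1 = 102 = 2 · 3 · 17.
Divisors: 1, 2, 3, 6, 17, 34, 51, 102.
Check each in increasing order: 8^1 ≡ 8;  8^2 ≡ 64;  8^3 ≡ 100;  8^6 ≡ 9;  8^17 ≡ 1.
Smallest exponent giving 1 is 17.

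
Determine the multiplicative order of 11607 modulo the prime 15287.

The order of 11607 must divide p − 1 = 15286 = 2 · 7643.
Divisors: 1, 2, 7643, 15286.
Check each in increasing order: 11607^1 ≡ 11607;  11607^2 ≡ 13405;  11607^7643 ≡ 1.
Smallest exponent giving 1 is 7643.

7643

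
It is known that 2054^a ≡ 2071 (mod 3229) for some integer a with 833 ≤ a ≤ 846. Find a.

Compute 2054^833 mod 3229 = 339, then multiply by 2054 repeatedly:
  2054^833=339  2054^834=2071
Found 2071 at exponent 834.

834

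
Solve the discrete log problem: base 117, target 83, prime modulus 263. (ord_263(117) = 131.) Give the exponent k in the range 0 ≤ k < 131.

Baby-step giant-step with m = ceil(sqrt(131)) = 12.
Baby table (117^j mod 263 for j=0..11):
  0:1  1:117  2:13  3:206  4:169  5:48  6:93  7:98
  8:157  9:222  10:200  11:256
Giant step factor: 117^(-12) ≡ 149 (mod 263).
Scan 83·149^i mod 263 for i = 0, 1, …:
  i=0: 83   i=1: 6   i=2: 105   i=3: 128
  i=4: 136   i=5: 13
Match at i=5, j=2: k = 5·12 + 2 = 62.

62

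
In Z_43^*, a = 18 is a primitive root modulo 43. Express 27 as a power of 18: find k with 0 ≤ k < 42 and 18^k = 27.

Baby-step giant-step with m = ceil(sqrt(42)) = 7.
Baby table (18^j mod 43 for j=0..6):
  0:1  1:18  2:23  3:27  4:13  5:19  6:41
Giant step factor: 18^(-7) ≡ 37 (mod 43).
Scan 27·37^i mod 43 for i = 0, 1, …:
  i=0: 27
Match at i=0, j=3: k = 0·7 + 3 = 3.

3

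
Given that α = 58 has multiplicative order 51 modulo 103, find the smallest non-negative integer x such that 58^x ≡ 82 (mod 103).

Baby-step giant-step with m = ceil(sqrt(51)) = 8.
Baby table (58^j mod 103 for j=0..7):
  0:1  1:58  2:68  3:30  4:92  5:83  6:76  7:82
Giant step factor: 58^(-8) ≡ 63 (mod 103).
Scan 82·63^i mod 103 for i = 0, 1, …:
  i=0: 82
Match at i=0, j=7: x = 0·8 + 7 = 7.

7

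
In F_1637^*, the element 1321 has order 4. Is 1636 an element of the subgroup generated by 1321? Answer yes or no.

⟨1321⟩ has order 4; its elements mod 1637 are {1, 316, 1321, 1636}.
1636 is in this set.

yes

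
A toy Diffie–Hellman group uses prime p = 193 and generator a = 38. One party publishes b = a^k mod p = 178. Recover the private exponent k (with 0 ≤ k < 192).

Baby-step giant-step with m = ceil(sqrt(192)) = 14.
Baby table (38^j mod 193 for j=0..13):
  0:1  1:38  2:93  3:60  4:157  5:176  6:126  7:156
  8:138  9:33  10:96  11:174  12:50  13:163
Giant step factor: 38^(-14) ≡ 118 (mod 193).
Scan 178·118^i mod 193 for i = 0, 1, …:
  i=0: 178   i=1: 160   i=2: 159   i=3: 41
  i=4: 13   i=5: 183   i=6: 171   i=7: 106
  i=8: 156
Match at i=8, j=7: k = 8·14 + 7 = 119.

119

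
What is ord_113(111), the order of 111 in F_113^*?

The order of 111 must divide p − 1 = 112 = 2^4 · 7.
Divisors: 1, 2, 4, 7, 8, 14, 16, 28, 56, 112.
Check each in increasing order: 111^1 ≡ 111;  111^2 ≡ 4;  111^4 ≡ 16;  111^7 ≡ 98;  111^8 ≡ 30;  111^14 ≡ 112;  111^16 ≡ 109;  111^28 ≡ 1.
Smallest exponent giving 1 is 28.

28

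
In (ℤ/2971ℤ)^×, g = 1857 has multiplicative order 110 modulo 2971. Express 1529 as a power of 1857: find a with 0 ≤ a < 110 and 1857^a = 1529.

Baby-step giant-step with m = ceil(sqrt(110)) = 11.
Baby table (1857^j mod 2971 for j=0..10):
  0:1  1:1857  2:2089  3:2118  4:2493  5:683  6:2685  7:707
  8:2688  9:336  10:42
Giant step factor: 1857^(-11) ≡ 1132 (mod 2971).
Scan 1529·1132^i mod 2971 for i = 0, 1, …:
  i=0: 1529   i=1: 1706   i=2: 42
Match at i=2, j=10: a = 2·11 + 10 = 32.

32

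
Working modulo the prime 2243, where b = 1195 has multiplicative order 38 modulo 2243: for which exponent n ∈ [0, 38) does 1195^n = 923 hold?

Successive powers of 1195 modulo 2243:
  1195^0=1  1195^1=1195  1195^2=1477  1195^3=2017  1195^4=1333  1195^5=405
  1195^6=1730  1195^7=1547  1195^8=433  1195^9=1545  1195^10=286  1195^11=834
  1195^12=738  1195^13=411  1195^14=2171  1195^15=1437  1195^16=1320  1195^17=571
  1195^18=473  1195^19=2242  1195^20=1048  1195^21=766  1195^22=226  1195^23=910
  1195^24=1838  1195^25=513  1195^26=696  1195^27=1810  1195^28=698  1195^29=1957
  1195^30=1409  1195^31=1505  1195^32=1832  1195^33=72  1195^34=806  1195^35=923
So 1195^35 ≡ 923 (mod 2243), giving n = 35.

35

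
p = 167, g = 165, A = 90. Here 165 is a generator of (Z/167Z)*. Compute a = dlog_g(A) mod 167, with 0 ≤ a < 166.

41

Baby-step giant-step with m = ceil(sqrt(166)) = 13.
Baby table (165^j mod 167 for j=0..12):
  0:1  1:165  2:4  3:159  4:16  5:135  6:64  7:39
  8:89  9:156  10:22  11:123  12:88
Giant step factor: 165^(-13) ≡ 37 (mod 167).
Scan 90·37^i mod 167 for i = 0, 1, …:
  i=0: 90   i=1: 157   i=2: 131   i=3: 4
Match at i=3, j=2: a = 3·13 + 2 = 41.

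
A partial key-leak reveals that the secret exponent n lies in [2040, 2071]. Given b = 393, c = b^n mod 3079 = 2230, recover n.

2060

Compute 393^2040 mod 3079 = 898, then multiply by 393 repeatedly:
  393^2040=898  393^2041=1908  393^2042=1647  393^2043=681  393^2044=2839
  393^2045=1129  393^2046=321  393^2047=2993  393^2048=71  393^2049=192
  393^2050=1560  393^2051=359  393^2052=2532  393^2053=559  393^2054=1078
  393^2055=1831  393^2056=2176  393^2057=2285  393^2058=2016  393^2059=985
  393^2060=2230
Found 2230 at exponent 2060.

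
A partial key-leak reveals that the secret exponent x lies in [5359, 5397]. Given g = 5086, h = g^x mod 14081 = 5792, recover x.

5368

Compute 5086^5359 mod 14081 = 575, then multiply by 5086 repeatedly:
  5086^5359=575  5086^5360=9683  5086^5361=6481  5086^5362=12826  5086^5363=9844
  5086^5364=8629  5086^5365=10698  5086^5366=1044  5086^5367=1247  5086^5368=5792
Found 5792 at exponent 5368.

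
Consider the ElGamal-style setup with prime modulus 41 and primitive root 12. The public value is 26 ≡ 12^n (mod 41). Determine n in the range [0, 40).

Successive powers of 12 modulo 41:
  12^0=1  12^1=12  12^2=21  12^3=6  12^4=31  12^5=3
  12^6=36  12^7=22  12^8=18  12^9=11  12^10=9  12^11=26
So 12^11 ≡ 26 (mod 41), giving n = 11.

11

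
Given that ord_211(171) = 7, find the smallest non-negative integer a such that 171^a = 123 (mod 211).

Successive powers of 171 modulo 211:
  171^0=1  171^1=171  171^2=123
So 171^2 ≡ 123 (mod 211), giving a = 2.

2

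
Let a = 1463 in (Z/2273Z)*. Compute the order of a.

2272

The order of 1463 must divide p − 1 = 2272 = 2^5 · 71.
Divisors: 1, 2, 4, 8, 16, 32, 71, 142, 284, 568, 1136, 2272.
Check each in increasing order: 1463^1 ≡ 1463;  1463^2 ≡ 1476;  1463^4 ≡ 1042;  1463^8 ≡ 1543;  1463^16 ≡ 1018;  1463^32 ≡ 2109;  1463^71 ≡ 780;  1463^142 ≡ 1509;  1463^284 ≡ 1808;  1463^568 ≡ 290;  1463^1136 ≡ 2272;  1463^2272 ≡ 1.
Smallest exponent giving 1 is 2272.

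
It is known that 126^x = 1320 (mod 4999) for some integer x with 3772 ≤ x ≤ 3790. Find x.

3778

Compute 126^3772 mod 4999 = 3101, then multiply by 126 repeatedly:
  126^3772=3101  126^3773=804  126^3774=1324  126^3775=1857  126^3776=4028
  126^3777=2629  126^3778=1320
Found 1320 at exponent 3778.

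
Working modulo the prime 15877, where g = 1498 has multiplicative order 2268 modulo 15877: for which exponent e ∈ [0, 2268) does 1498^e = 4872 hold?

Baby-step giant-step with m = ceil(sqrt(2268)) = 48.
Baby table (1498^j mod 15877 for j=0..47):
  0:1  1:1498  2:5347  3:7798  4:11809  5:2904  6:15771  7:15859
  8:4790  9:14893  10:2529  11:9716  12:11236  13:1908  14:324  15:9042
  16:1835  17:2109  18:15636  19:4153  20:13287  21:10045  22:11891  23:14601
  24:9669  25:4338  26:4631  27:14866  28:9714  29:8240  30:7091  31:605
  32:1301  33:11904  34:2321  35:15672  36:10450  37:15255  38:4987  39:8336
  40:8006  41:5853  42:3690  43:2424  44:11196  45:5496  46:8722  47:14662
Giant step factor: 1498^(-48) ≡ 7251 (mod 15877).
Scan 4872·7251^i mod 15877 for i = 0, 1, …:
  i=0: 4872   i=1: 547   i=2: 12924   i=3: 5870
  i=4: 13010   i=5: 10253   i=6: 8389   i=7: 3852
  i=8: 3209   i=9: 8654     …   i=41: 9511
  i=42: 10450
Match at i=42, j=36: e = 42·48 + 36 = 2052.

2052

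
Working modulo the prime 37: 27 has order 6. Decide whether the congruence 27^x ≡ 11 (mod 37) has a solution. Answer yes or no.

yes

⟨27⟩ has order 6; its elements mod 37 are {1, 10, 11, 26, 27, 36}.
11 is in this set.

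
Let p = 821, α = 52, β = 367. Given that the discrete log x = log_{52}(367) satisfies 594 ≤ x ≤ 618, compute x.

594

Compute 52^594 mod 821 = 367, then multiply by 52 repeatedly:
  52^594=367
Found 367 at exponent 594.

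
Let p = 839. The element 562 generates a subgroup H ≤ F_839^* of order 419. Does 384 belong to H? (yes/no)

384 ∈ ⟨562⟩ iff 384^419 ≡ 1 (mod 839), since |⟨562⟩| = 419.
384^419 mod 839 = 1.
Since 1 = 1, 384 lies in the subgroup.

yes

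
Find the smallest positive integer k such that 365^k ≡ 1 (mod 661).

6

The order of 365 must divide p − 1 = 660 = 2^2 · 3 · 5 · 11.
Divisors: 1, 2, 3, 4, 5, 6, 10, 11, 12, 15, 20, 22, 30, 33, 44, 55, 60, 66, 110, 132, 165, 220, 330, 660.
Check each in increasing order: 365^1 ≡ 365;  365^2 ≡ 364;  365^3 ≡ 660;  365^4 ≡ 296;  365^5 ≡ 297;  365^6 ≡ 1.
Smallest exponent giving 1 is 6.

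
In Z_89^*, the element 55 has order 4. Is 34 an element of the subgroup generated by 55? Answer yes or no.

yes

⟨55⟩ has order 4; its elements mod 89 are {1, 34, 55, 88}.
34 is in this set.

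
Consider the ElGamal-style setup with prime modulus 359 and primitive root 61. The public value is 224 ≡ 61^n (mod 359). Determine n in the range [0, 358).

291

Baby-step giant-step with m = ceil(sqrt(358)) = 19.
Baby table (61^j mod 359 for j=0..18):
  0:1  1:61  2:131  3:93  4:288  5:336  6:33  7:218
  8:15  9:197  10:170  11:318  12:12  13:14  14:136  15:39
  16:225  17:83  18:37
Giant step factor: 61^(-19) ≡ 122 (mod 359).
Scan 224·122^i mod 359 for i = 0, 1, …:
  i=0: 224   i=1: 44   i=2: 342   i=3: 80
  i=4: 67   i=5: 276   i=6: 285   i=7: 306
  i=8: 355   i=9: 230     …   i=14: 168
  i=15: 33
Match at i=15, j=6: n = 15·19 + 6 = 291.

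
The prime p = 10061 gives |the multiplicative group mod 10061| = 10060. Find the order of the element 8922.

5030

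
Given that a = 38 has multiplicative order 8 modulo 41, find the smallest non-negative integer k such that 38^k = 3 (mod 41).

5

Successive powers of 38 modulo 41:
  38^0=1  38^1=38  38^2=9  38^3=14  38^4=40  38^5=3
So 38^5 ≡ 3 (mod 41), giving k = 5.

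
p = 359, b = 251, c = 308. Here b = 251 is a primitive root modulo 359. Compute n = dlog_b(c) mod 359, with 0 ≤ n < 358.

177

Baby-step giant-step with m = ceil(sqrt(358)) = 19.
Baby table (251^j mod 359 for j=0..18):
  0:1  1:251  2:176  3:19  4:102  5:113  6:2  7:143
  8:352  9:38  10:204  11:226  12:4  13:286  14:345  15:76
  16:49  17:93  18:8
Giant step factor: 251^(-19) ≡ 209 (mod 359).
Scan 308·209^i mod 359 for i = 0, 1, …:
  i=0: 308   i=1: 111   i=2: 223   i=3: 296
  i=4: 116   i=5: 191   i=6: 70   i=7: 270
  i=8: 67   i=9: 2
Match at i=9, j=6: n = 9·19 + 6 = 177.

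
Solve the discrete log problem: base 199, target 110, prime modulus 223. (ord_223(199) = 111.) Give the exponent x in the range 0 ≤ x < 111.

100

Baby-step giant-step with m = ceil(sqrt(111)) = 11.
Baby table (199^j mod 223 for j=0..10):
  0:1  1:199  2:130  3:2  4:175  5:37  6:4  7:127
  8:74  9:8  10:31
Giant step factor: 199^(-11) ≡ 110 (mod 223).
Scan 110·110^i mod 223 for i = 0, 1, …:
  i=0: 110   i=1: 58   i=2: 136   i=3: 19
  i=4: 83   i=5: 210   i=6: 131   i=7: 138
  i=8: 16   i=9: 199
Match at i=9, j=1: x = 9·11 + 1 = 100.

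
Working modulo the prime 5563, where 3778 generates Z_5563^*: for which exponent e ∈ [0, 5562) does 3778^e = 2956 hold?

1488

Baby-step giant-step with m = ceil(sqrt(5562)) = 75.
Baby table (3778^j mod 5563 for j=0..74):
  0:1  1:3778  2:4189  3:4870  4:2019  5:909  6:1831  7:2709
  8:4245  9:5044  10:2957  11:1042  12:3635  13:3546  14:1084  15:984
  16:1468  17:5356  18:2337  19:705  20:4376  21:4855  22:979  23:4830
  24:1100  25:239  26:1736  27:5394  28:1263  29:4123  30:294  31:3695
  32:2143  33:2089  34:3908  35:222  36:4266  37:937  38:1918  39:3178
  40:1530  41:383  42:594  43:2243  44:1605  45:20  46:3241  47:335
  48:2829  49:1439  50:1491  51:3242  52:4113  53:1455  54:746  55:3510
  56:4151  57:381  58:4164  59:4991  60:2991  61:1545  62:1423  63:2236
  64:2974  65:4075  66:2529  67:2891  68:2029  69:5311  70:4780  71:1342
  72:2183  73:3008  74:4578
Giant step factor: 3778^(-75) ≡ 3229 (mod 5563).
Scan 2956·3229^i mod 5563 for i = 0, 1, …:
  i=0: 2956   i=1: 4379   i=2: 4208   i=3: 2786
  i=4: 623   i=5: 3424   i=6: 2415   i=7: 4272
  i=8: 3611   i=9: 5434     …   i=18: 2311
  i=19: 2236
Match at i=19, j=63: e = 19·75 + 63 = 1488.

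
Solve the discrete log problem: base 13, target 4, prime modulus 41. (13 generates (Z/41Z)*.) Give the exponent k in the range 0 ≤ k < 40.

Successive powers of 13 modulo 41:
  13^0=1  13^1=13  13^2=5  13^3=24  13^4=25  13^5=38
  13^6=2  13^7=26  13^8=10  13^9=7  13^10=9  13^11=35
  13^12=4
So 13^12 ≡ 4 (mod 41), giving k = 12.

12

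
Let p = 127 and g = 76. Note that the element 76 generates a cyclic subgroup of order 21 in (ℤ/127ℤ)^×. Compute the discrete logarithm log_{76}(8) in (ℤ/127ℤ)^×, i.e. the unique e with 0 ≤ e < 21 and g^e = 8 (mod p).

Successive powers of 76 modulo 127:
  76^0=1  76^1=76  76^2=61  76^3=64  76^4=38  76^5=94
  76^6=32  76^7=19  76^8=47  76^9=16  76^10=73  76^11=87
  76^12=8
So 76^12 ≡ 8 (mod 127), giving e = 12.

12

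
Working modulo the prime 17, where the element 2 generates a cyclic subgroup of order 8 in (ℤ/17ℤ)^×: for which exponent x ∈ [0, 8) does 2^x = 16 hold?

Successive powers of 2 modulo 17:
  2^0=1  2^1=2  2^2=4  2^3=8  2^4=16
So 2^4 ≡ 16 (mod 17), giving x = 4.

4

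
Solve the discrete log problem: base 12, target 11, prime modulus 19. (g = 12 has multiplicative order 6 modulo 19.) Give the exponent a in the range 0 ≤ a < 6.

2

Successive powers of 12 modulo 19:
  12^0=1  12^1=12  12^2=11
So 12^2 ≡ 11 (mod 19), giving a = 2.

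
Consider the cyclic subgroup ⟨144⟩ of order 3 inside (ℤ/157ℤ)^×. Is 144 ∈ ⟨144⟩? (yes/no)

144 ∈ ⟨144⟩ iff 144^3 ≡ 1 (mod 157), since |⟨144⟩| = 3.
144^3 mod 157 = 1.
Since 1 = 1, 144 lies in the subgroup.

yes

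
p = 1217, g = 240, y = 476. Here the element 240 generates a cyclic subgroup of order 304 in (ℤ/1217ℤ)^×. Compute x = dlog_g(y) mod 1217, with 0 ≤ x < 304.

26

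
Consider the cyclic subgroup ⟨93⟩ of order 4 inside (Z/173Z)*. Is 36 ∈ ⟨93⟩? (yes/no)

36 ∈ ⟨93⟩ iff 36^4 ≡ 1 (mod 173), since |⟨93⟩| = 4.
36^4 mod 173 = 132.
Since 132 ≠ 1, 36 does not lie in the subgroup.

no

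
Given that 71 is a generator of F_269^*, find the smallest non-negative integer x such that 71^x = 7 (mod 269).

257

Baby-step giant-step with m = ceil(sqrt(268)) = 17.
Baby table (71^j mod 269 for j=0..16):
  0:1  1:71  2:199  3:141  4:58  5:83  6:244  7:108
  8:136  9:241  10:164  11:77  12:87  13:259  14:97  15:162
  16:204
Giant step factor: 71^(-17) ≡ 32 (mod 269).
Scan 7·32^i mod 269 for i = 0, 1, …:
  i=0: 7   i=1: 224   i=2: 174   i=3: 188
  i=4: 98   i=5: 177   i=6: 15   i=7: 211
  i=8: 27   i=9: 57     …   i=14: 250
  i=15: 199
Match at i=15, j=2: x = 15·17 + 2 = 257.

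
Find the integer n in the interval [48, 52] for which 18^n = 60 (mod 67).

Compute 18^48 mod 67 = 25, then multiply by 18 repeatedly:
  18^48=25  18^49=48  18^50=60
Found 60 at exponent 50.

50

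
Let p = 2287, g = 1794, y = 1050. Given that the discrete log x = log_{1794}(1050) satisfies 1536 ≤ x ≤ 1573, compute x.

1561

Compute 1794^1536 mod 2287 = 1874, then multiply by 1794 repeatedly:
  1794^1536=1874  1794^1537=66  1794^1538=1767  1794^1539=216  1794^1540=1001
  1794^1541=499  1794^1542=989  1794^1543=1841  1794^1544=326  1794^1545=1659
  1794^1546=859  1794^1547=1895  1794^1548=1148  1794^1549=1212  1794^1550=1678
  1794^1551=640  1794^1552=86  1794^1553=1055  1794^1554=1321  1794^1555=542
  1794^1556=373  1794^1557=1358  1794^1558=597  1794^1559=702  1794^1560=1538
  1794^1561=1050
Found 1050 at exponent 1561.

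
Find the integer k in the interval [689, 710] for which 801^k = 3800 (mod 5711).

689

Compute 801^689 mod 5711 = 3800, then multiply by 801 repeatedly:
  801^689=3800
Found 3800 at exponent 689.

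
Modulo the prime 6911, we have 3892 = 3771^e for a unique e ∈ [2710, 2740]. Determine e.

2714

Compute 3771^2710 mod 6911 = 1627, then multiply by 3771 repeatedly:
  3771^2710=1627  3771^2711=5360  3771^2712=4796  3771^2713=6540  3771^2714=3892
Found 3892 at exponent 2714.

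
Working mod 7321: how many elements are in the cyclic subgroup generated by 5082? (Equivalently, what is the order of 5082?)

The order of 5082 must divide p − 1 = 7320 = 2^3 · 3 · 5 · 61.
Divisors: 1, 2, 3, 4, 5, 6, 8, 10, 12, 15, 20, 24, 30, 40, 60, 61, 120, 122, 183, 244, 305, 366, 488, 610, 732, 915, 1220, 1464, 1830, 2440, 3660, 7320.
Check each in increasing order: 5082^1 ≡ 5082;  5082^2 ≡ 5557;  5082^3 ≡ 3577;  5082^4 ≡ 271;  5082^5 ≡ 874;  5082^6 ≡ 5142;  5082^8 ≡ 231;  5082^10 ≡ 2492;  5082^12 ≡ 4033;  5082^15 ≡ 3671;  5082^20 ≡ 1856;  5082^24 ≡ 5148;  5082^30 ≡ 5601;  5082^40 ≡ 3866;  5082^60 ≡ 716;  5082^61 ≡ 175;  5082^120 ≡ 186;  5082^122 ≡ 1341;  5082^183 ≡ 403;  5082^244 ≡ 4636;  5082^305 ≡ 5990;  5082^366 ≡ 1347;  5082^488 ≡ 5361;  5082^610 ≡ 7200;  5082^732 ≡ 6122;  5082^915 ≡ 7310;  5082^1220 ≡ 7320;  5082^1464 ≡ 2685;  5082^1830 ≡ 121;  5082^2440 ≡ 1.
Smallest exponent giving 1 is 2440.

2440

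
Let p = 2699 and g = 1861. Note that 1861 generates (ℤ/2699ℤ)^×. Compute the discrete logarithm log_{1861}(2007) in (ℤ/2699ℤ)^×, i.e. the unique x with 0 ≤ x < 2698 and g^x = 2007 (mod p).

1336

Baby-step giant-step with m = ceil(sqrt(2698)) = 52.
Baby table (1861^j mod 2699 for j=0..51):
  0:1  1:1861  2:504  3:1391  4:310  5:2023  6:2397  7:2069
  8:1635  9:962  10:845  11:1727  12:2137  13:1330  14:147  15:968
  16:1215  17:2052  18:2386  19:491  20:1489  21:1855  22:134  23:1066
  24:61  25:163  26:1055  27:1182  28:17  29:1948  30:471  31:2055
  32:2571  33:2003  34:264  35:86  36:805  37:160  38:870  39:2369
  40:1242  41:1018  42:2499  43:262  44:1762  45:2496  46:77  47:250
  48:1022  49:1846  50:2278  51:1928
Giant step factor: 1861^(-52) ≡ 963 (mod 2699).
Scan 2007·963^i mod 2699 for i = 0, 1, …:
  i=0: 2007   i=1: 257   i=2: 1882   i=3: 1337
  i=4: 108   i=5: 1442   i=6: 1360   i=7: 665
  i=8: 732   i=9: 477     …   i=24: 794
  i=25: 805
Match at i=25, j=36: x = 25·52 + 36 = 1336.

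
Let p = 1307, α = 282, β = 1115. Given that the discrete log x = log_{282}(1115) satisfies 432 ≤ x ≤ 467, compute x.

Compute 282^432 mod 1307 = 1095, then multiply by 282 repeatedly:
  282^432=1095  282^433=338  282^434=1212  282^435=657  282^436=987
  282^437=1250  282^438=917  282^439=1115
Found 1115 at exponent 439.

439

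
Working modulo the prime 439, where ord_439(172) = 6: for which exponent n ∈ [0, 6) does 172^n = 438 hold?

Successive powers of 172 modulo 439:
  172^0=1  172^1=172  172^2=171  172^3=438
So 172^3 ≡ 438 (mod 439), giving n = 3.

3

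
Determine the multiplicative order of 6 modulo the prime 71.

35

The order of 6 must divide p − 1 = 70 = 2 · 5 · 7.
Divisors: 1, 2, 5, 7, 10, 14, 35, 70.
Check each in increasing order: 6^1 ≡ 6;  6^2 ≡ 36;  6^5 ≡ 37;  6^7 ≡ 54;  6^10 ≡ 20;  6^14 ≡ 5;  6^35 ≡ 1.
Smallest exponent giving 1 is 35.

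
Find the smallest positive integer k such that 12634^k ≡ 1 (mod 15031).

The order of 12634 must divide p − 1 = 15030 = 2 · 3^2 · 5 · 167.
Divisors: 1, 2, 3, 5, 6, 9, 10, 15, 18, 30, 45, 90, 167, 334, 501, 835, 1002, 1503, 1670, 2505, 3006, 5010, 7515, 15030.
Check each in increasing order: 12634^1 ≡ 12634;  12634^2 ≡ 3767;  12634^3 ≡ 4132;  12634^5 ≡ 8159;  12634^6 ≡ 13239;  12634^9 ≡ 5739;  12634^10 ≡ 12013;  12634^15 ≡ 11947;  12634^18 ≡ 3200;  12634^30 ≡ 11464;  12634^45 ≡ 12967;  12634^90 ≡ 6323;  12634^167 ≡ 6117;  12634^334 ≡ 5530;  12634^501 ≡ 7260;  12634^835 ≡ 15030;  12634^1002 ≡ 8914;  12634^1503 ≡ 7185;  12634^1670 ≡ 1.
Smallest exponent giving 1 is 1670.

1670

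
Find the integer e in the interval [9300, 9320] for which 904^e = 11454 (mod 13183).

Compute 904^9300 mod 13183 = 2010, then multiply by 904 repeatedly:
  904^9300=2010  904^9301=10969  904^9302=2360  904^9303=10977  904^9304=9592
  904^9305=9937  904^9306=5425  904^9307=124  904^9308=6632  904^9309=10246
  904^9310=7918  904^9311=12686  904^9312=12117  904^9313=11878  904^9314=6750
  904^9315=11454
Found 11454 at exponent 9315.

9315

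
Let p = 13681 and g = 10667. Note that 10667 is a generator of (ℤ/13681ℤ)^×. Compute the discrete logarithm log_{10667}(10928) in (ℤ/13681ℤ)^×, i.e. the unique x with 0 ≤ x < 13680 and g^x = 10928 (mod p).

Baby-step giant-step with m = ceil(sqrt(13680)) = 117.
Baby table (10667^j mod 13681 for j=0..116):
  0:1  1:10667  2:12  3:4875  4:144  5:3776  6:1728  7:4269
  8:7055  9:10185  10:2574  11:12772  12:3526  13:2773  14:1269  15:5914
  16:1547  17:2563  18:4883  19:3394  20:3872  21:13366  22:5421  23:9901
  24:10328  25:9364  26:807  27:2920  28:9684  29:7678  30:6760  31:10050
  32:12715  33:11152  34:2089  35:10695  36:11387  37:5211  38:13515  39:7808
  40:11689  41:11610  42:3458  43:2510  44:453  45:2758  46:5436  47:5734
  48:10508  49:403  50:2967  51:4836  52:8242  53:3308  54:3137  55:12334
  56:10282  57:11198  58:255  59:11247  60:3060  61:11835  62:9358  63:5210
  64:2848  65:7796  66:6814  67:11466  68:13363  69:782  70:9865  71:9384
  72:8932  73:3160  74:11417  75:10558  76:194  77:3567  78:2328  79:1761
  80:574  81:7451  82:6888  83:7326  84:570  85:5826  86:6840  87:1507
  88:13675  89:4403  90:13609  91:11793  92:12817  93:4706  94:3313  95:1748
  96:12394  97:7295  98:11918  99:5454  100:6206  101:10724  102:6067  103:5559
  104:4399  105:11984  106:11745  107:6998  108:4130  109:1890  110:8517  111:8999
  112:6437  113:12221  114:8839  115:9842  116:10301
Giant step factor: 10667^(-117) ≡ 8293 (mod 13681).
Scan 10928·8293^i mod 13681 for i = 0, 1, …:
  i=0: 10928   i=1: 2960   i=2: 3566   i=3: 8197
  i=4: 10513   i=5: 8977   i=6: 7940   i=7: 13448
  i=8: 10433   i=9: 2225     …   i=91: 8901
  i=92: 6998
Match at i=92, j=107: x = 92·117 + 107 = 10871.

10871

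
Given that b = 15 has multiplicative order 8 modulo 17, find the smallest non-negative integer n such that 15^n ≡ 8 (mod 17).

Successive powers of 15 modulo 17:
  15^0=1  15^1=15  15^2=4  15^3=9  15^4=16  15^5=2
  15^6=13  15^7=8
So 15^7 ≡ 8 (mod 17), giving n = 7.

7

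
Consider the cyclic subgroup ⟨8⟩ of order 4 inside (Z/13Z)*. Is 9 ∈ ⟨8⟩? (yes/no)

⟨8⟩ has order 4; its elements mod 13 are {1, 5, 8, 12}.
9 is not in this set.

no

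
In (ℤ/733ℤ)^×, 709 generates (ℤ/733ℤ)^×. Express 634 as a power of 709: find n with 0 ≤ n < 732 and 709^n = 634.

557

Baby-step giant-step with m = ceil(sqrt(732)) = 28.
Baby table (709^j mod 733 for j=0..27):
  0:1  1:709  2:576  3:103  4:460  5:688  6:347  7:468
  8:496  9:557  10:559  11:511  12:197  13:403  14:590  15:500
  16:461  17:664  18:190  19:571  20:223  21:512  22:173  23:246
  24:693  25:227  26:416  27:278
Giant step factor: 709^(-28) ≡ 215 (mod 733).
Scan 634·215^i mod 733 for i = 0, 1, …:
  i=0: 634   i=1: 705   i=2: 577   i=3: 178
  i=4: 154   i=5: 125   i=6: 487   i=7: 619
  i=8: 412   i=9: 620     …   i=18: 567
  i=19: 227
Match at i=19, j=25: n = 19·28 + 25 = 557.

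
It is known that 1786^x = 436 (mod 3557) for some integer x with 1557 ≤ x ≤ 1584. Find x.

1565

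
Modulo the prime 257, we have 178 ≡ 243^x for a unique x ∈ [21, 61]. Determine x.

30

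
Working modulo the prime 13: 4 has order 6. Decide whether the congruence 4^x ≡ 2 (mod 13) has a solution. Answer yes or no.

no

⟨4⟩ has order 6; its elements mod 13 are {1, 3, 4, 9, 10, 12}.
2 is not in this set.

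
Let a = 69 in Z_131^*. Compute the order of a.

The order of 69 must divide p − 1 = 130 = 2 · 5 · 13.
Divisors: 1, 2, 5, 10, 13, 26, 65, 130.
Check each in increasing order: 69^1 ≡ 69;  69^2 ≡ 45;  69^5 ≡ 79;  69^10 ≡ 84;  69^13 ≡ 130;  69^26 ≡ 1.
Smallest exponent giving 1 is 26.

26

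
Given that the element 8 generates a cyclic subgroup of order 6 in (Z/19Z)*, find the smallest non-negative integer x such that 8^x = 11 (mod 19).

4

Successive powers of 8 modulo 19:
  8^0=1  8^1=8  8^2=7  8^3=18  8^4=11
So 8^4 ≡ 11 (mod 19), giving x = 4.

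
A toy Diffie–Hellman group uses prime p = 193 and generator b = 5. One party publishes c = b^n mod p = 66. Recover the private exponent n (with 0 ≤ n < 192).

Baby-step giant-step with m = ceil(sqrt(192)) = 14.
Baby table (5^j mod 193 for j=0..13):
  0:1  1:5  2:25  3:125  4:46  5:37  6:185  7:153
  8:186  9:158  10:18  11:90  12:64  13:127
Giant step factor: 5^(-14) ≡ 162 (mod 193).
Scan 66·162^i mod 193 for i = 0, 1, …:
  i=0: 66   i=1: 77   i=2: 122   i=3: 78
  i=4: 91   i=5: 74   i=6: 22   i=7: 90
Match at i=7, j=11: n = 7·14 + 11 = 109.

109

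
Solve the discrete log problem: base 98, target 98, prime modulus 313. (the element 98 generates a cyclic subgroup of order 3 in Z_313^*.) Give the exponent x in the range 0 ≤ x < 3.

1

Successive powers of 98 modulo 313:
  98^0=1  98^1=98
So 98^1 ≡ 98 (mod 313), giving x = 1.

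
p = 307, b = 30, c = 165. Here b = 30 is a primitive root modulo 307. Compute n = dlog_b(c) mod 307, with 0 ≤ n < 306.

Baby-step giant-step with m = ceil(sqrt(306)) = 18.
Baby table (30^j mod 307 for j=0..17):
  0:1  1:30  2:286  3:291  4:134  5:29  6:256  7:5
  8:150  9:202  10:227  11:56  12:145  13:52  14:25  15:136
  16:89  17:214
Giant step factor: 30^(-18) ≡ 216 (mod 307).
Scan 165·216^i mod 307 for i = 0, 1, …:
  i=0: 165   i=1: 28   i=2: 215   i=3: 83
  i=4: 122   i=5: 257   i=6: 252   i=7: 93
  i=8: 133   i=9: 177     …   i=15: 248
  i=16: 150
Match at i=16, j=8: n = 16·18 + 8 = 296.

296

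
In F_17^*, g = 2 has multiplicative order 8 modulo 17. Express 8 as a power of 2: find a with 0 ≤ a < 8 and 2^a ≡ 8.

Successive powers of 2 modulo 17:
  2^0=1  2^1=2  2^2=4  2^3=8
So 2^3 ≡ 8 (mod 17), giving a = 3.

3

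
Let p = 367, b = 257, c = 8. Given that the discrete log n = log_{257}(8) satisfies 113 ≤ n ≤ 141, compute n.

132

Compute 257^113 mod 367 = 54, then multiply by 257 repeatedly:
  257^113=54  257^114=299  257^115=140  257^116=14  257^117=295
  257^118=213  257^119=58  257^120=226  257^121=96  257^122=83
  257^123=45  257^124=188  257^125=239  257^126=134  257^127=307
  257^128=361  257^129=293  257^130=66  257^131=80  257^132=8
Found 8 at exponent 132.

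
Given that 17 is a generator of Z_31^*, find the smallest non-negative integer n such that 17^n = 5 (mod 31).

20

Successive powers of 17 modulo 31:
  17^0=1  17^1=17  17^2=10  17^3=15  17^4=7  17^5=26
  17^6=8  17^7=12  17^8=18  17^9=27  17^10=25  17^11=22
  17^12=2  17^13=3  17^14=20  17^15=30  17^16=14  17^17=21
  17^18=16  17^19=24  17^20=5
So 17^20 ≡ 5 (mod 31), giving n = 20.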